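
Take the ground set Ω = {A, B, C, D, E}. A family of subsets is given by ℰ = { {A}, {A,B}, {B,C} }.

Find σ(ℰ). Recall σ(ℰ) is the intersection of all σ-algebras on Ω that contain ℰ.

Start: ℰ ∪ {∅, Ω} = { ∅, {A}, {A,B}, {B,C}, Ω }.
Step 1. New:
  {A,B,C}  = {B,C} ∪ {A,B}
  {A,D,E}  = complement {B,C}
  {C,D,E}  = complement {A,B}
  {B,C,D,E}  = complement {A}
  (now 9)
Step 2 adds 3:
  {D,E}  = complement {A,B,C}
  {A,B,D,E}  = {A,D,E} ∪ {A,B}
  {A,C,D,E}  = {A,D,E} ∪ {C,D,E}
  (now 12)
Step 3 adds 2:
  {B}  = complement {A,C,D,E}
  {C}  = complement {A,B,D,E}
  (now 14)
Step 4 adds 2:
  {A,C}  = {C} ∪ {A}
  {B,D,E}  = {D,E} ∪ {B}
  (now 16)
Step 5: closed — nothing new.

Hence σ(ℰ) has 16 members: { ∅, {A}, {B}, {C}, {A,B}, {A,C}, {B,C}, {D,E}, {A,B,C}, {A,D,E}, {B,D,E}, {C,D,E}, {A,B,D,E}, {A,C,D,E}, {B,C,D,E}, Ω }.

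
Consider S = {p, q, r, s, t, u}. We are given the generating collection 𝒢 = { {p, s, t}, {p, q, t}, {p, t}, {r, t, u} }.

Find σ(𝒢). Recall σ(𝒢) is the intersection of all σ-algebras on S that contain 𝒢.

Answer: σ(𝒢) = { {}, {p}, {q}, {s}, {t}, {p, q}, {p, s}, {p, t}, {q, s}, {q, t}, {r, u}, {s, t}, {p, q, s}, {p, q, t}, {p, r, u}, {p, s, t}, {q, r, u}, {q, s, t}, {r, s, u}, {r, t, u}, {p, q, r, u}, {p, q, s, t}, {p, r, s, u}, {p, r, t, u}, {q, r, s, u}, {q, r, t, u}, {r, s, t, u}, {p, q, r, s, u}, {p, q, r, t, u}, {p, r, s, t, u}, {q, r, s, t, u}, S }

Trace:
Take S₀ = 𝒢 ∪ {∅, S} = { {}, {p, t}, {p, q, t}, {p, s, t}, {r, t, u}, S }.
Step 1 adds 8:
  {p, q, s}  = S∖{r, t, u}
  {q, r, u}  = S∖{p, s, t}
  {r, s, u}  = S∖{p, q, t}
  {p, q, s, t}  = {p, s, t} ∪ {p, q, t}
  {p, r, t, u}  = {r, t, u} ∪ {p, t}
  {q, r, s, u}  = S∖{p, t}
  {p, q, r, t, u}  = {p, q, t} ∪ {r, t, u}
  {p, r, s, t, u}  = {p, s, t} ∪ {r, t, u}
Step 2: 8 new —
  {q}  = S∖{p, r, s, t, u}
  {s}  = S∖{p, q, r, t, u}
  {q, s}  = S∖{p, r, t, u}
  {r, u}  = S∖{p, q, s, t}
  {q, r, t, u}  = {q, r, u} ∪ {r, t, u}
  {r, s, t, u}  = {r, t, u} ∪ {r, s, u}
  {p, q, r, s, u}  = {q, r, u} ∪ {p, q, s}
  {q, r, s, t, u}  = {q, r, s, u} ∪ {r, t, u}
Step 3: +4 →
  {p}  = S∖{q, r, s, t, u}
  {t}  = S∖{p, q, r, s, u}
  {p, q}  = S∖{r, s, t, u}
  {p, s}  = S∖{q, r, t, u}
Step 4: +6 →
  {q, t}  = {q} ∪ {t}
  {s, t}  = {t} ∪ {s}
  {p, r, u}  = {p} ∪ {r, u}
  {q, s, t}  = {t} ∪ {q, s}
  {p, q, r, u}  = {p, q} ∪ {q, r, u}
  {p, r, s, u}  = {p} ∪ {r, s, u}
Step 5: stable.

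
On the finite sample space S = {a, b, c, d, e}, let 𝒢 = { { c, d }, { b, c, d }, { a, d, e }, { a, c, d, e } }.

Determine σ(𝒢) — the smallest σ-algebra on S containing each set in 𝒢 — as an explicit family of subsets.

Initial family (6 sets): { {}, { c, d }, { a, d, e }, { b, c, d }, { a, c, d, e }, S }.
Step 1: +4 →
  { b }  = complement { a, c, d, e }
  { a, e }  = complement { b, c, d }
  { b, c }  = complement { a, d, e }
  { a, b, e }  = complement { c, d }
  (now 10)
Step 2: 2 new —
  { a, b, c, e }  = { a, b, e } ∪ { b, c }
  { a, b, d, e }  = { a, d, e } ∪ { b }
  (now 12)
Step 3 (2 new):
  { c }  = complement { a, b, d, e }
  { d }  = complement { a, b, c, e }
  (now 14)
Step 4: +2 →
  { b, d }  = { d } ∪ { b }
  { a, c, e }  = { c } ∪ { a, e }
  (now 16)
Step 5: closed — nothing new.

|σ(𝒢)| = 16.  σ(𝒢) = { {}, { b }, { c }, { d }, { a, e }, { b, c }, { b, d }, { c, d }, { a, b, e }, { a, c, e }, { a, d, e }, { b, c, d }, { a, b, c, e }, { a, b, d, e }, { a, c, d, e }, S }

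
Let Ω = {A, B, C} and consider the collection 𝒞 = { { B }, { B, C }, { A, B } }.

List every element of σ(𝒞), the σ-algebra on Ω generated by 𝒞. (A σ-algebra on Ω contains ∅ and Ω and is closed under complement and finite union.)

Seed the family with 𝒞 together with ∅ and Ω: { ∅, { B }, { A, B }, { B, C }, Ω }.
Step 1: +3 →
  { A }  = complement { B, C }
  { C }  = complement { A, B }
  { A, C }  = complement { B }
  (now 8)
Step 2 adds nothing — fixpoint reached.

|σ(𝒞)| = 8.  σ(𝒞) = { ∅, { A }, { B }, { C }, { A, B }, { A, C }, { B, C }, Ω }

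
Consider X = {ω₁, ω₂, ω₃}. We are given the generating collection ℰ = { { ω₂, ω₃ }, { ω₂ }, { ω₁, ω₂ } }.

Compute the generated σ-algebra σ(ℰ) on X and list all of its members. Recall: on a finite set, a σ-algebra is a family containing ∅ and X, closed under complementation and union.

σ(ℰ) = { {}, { ω₁ }, { ω₂ }, { ω₃ }, { ω₁, ω₂ }, { ω₁, ω₃ }, { ω₂, ω₃ }, X }

Trace:
Take S₀ = ℰ ∪ {∅, X} = { {}, { ω₂ }, { ω₁, ω₂ }, { ω₂, ω₃ }, X }.
Step 1. New:
  { ω₁ }  = ᶜ of { ω₂, ω₃ }
  { ω₃ }  = ᶜ of { ω₁, ω₂ }
  { ω₁, ω₃ }  = ᶜ of { ω₂ }
Step 2: already closed under ᶜ and ∪.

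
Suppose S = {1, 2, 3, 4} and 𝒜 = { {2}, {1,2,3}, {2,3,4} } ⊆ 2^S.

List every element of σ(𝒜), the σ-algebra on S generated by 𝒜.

σ(𝒜) = { {}, {1}, {2}, {3}, {4}, {1,2}, {1,3}, {1,4}, {2,3}, {2,4}, {3,4}, {1,2,3}, {1,2,4}, {1,3,4}, {2,3,4}, S }

Working:
Initial family (5 sets): { {}, {2}, {1,2,3}, {2,3,4}, S }.
Pass 1. New:
  {1}  = complement {2,3,4}
  {4}  = complement {1,2,3}
  {1,3,4}  = complement {2}
  [8 total]
Pass 2: +3 →
  {1,2}  = {2} ∪ {1}
  {1,4}  = {4} ∪ {1}
  {2,4}  = {4} ∪ {2}
  [11 total]
Pass 3: 4 new —
  {1,3}  = complement {2,4}
  {2,3}  = complement {1,4}
  {3,4}  = complement {1,2}
  {1,2,4}  = {1,4} ∪ {1,2}
  [15 total]
Pass 4: 1 new —
  {3}  = complement {1,2,4}
  [16 total]
After Pass 5 the family is unchanged; done.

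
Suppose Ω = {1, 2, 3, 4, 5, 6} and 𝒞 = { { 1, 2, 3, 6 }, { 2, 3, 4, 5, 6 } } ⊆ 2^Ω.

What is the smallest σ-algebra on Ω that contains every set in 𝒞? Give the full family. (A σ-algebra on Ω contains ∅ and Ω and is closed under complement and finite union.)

Take S₀ = 𝒞 ∪ {∅, Ω} = { ∅, { 1, 2, 3, 6 }, { 2, 3, 4, 5, 6 }, Ω }.
Iteration 1 (2 new):
  { 1 }  = ᶜ of { 2, 3, 4, 5, 6 }
  { 4, 5 }  = ᶜ of { 1, 2, 3, 6 }
Iteration 2: 1 new —
  { 1, 4, 5 }  = { 4, 5 } ∪ { 1 }
Iteration 3. New:
  { 2, 3, 6 }  = ᶜ of { 1, 4, 5 }
Iteration 4: stable.

|σ(𝒞)| = 8.  σ(𝒞) = { ∅, { 1 }, { 4, 5 }, { 1, 4, 5 }, { 2, 3, 6 }, { 1, 2, 3, 6 }, { 2, 3, 4, 5, 6 }, Ω }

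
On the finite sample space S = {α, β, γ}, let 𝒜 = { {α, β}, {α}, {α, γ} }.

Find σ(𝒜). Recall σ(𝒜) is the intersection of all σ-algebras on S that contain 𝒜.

|σ(𝒜)| = 8.  σ(𝒜) = { ∅, {α}, {β}, {γ}, {α, β}, {α, γ}, {β, γ}, S }

Check:
Begin from { ∅, {α}, {α, β}, {α, γ}, S } (that is, 𝒜 plus ∅ and S).
Round 1 (3 new):
  {β}  = ᶜ of {α, γ}
  {γ}  = ᶜ of {α, β}
  {β, γ}  = ᶜ of {α}
  — 8 sets.
After Round 2 the family is unchanged; done.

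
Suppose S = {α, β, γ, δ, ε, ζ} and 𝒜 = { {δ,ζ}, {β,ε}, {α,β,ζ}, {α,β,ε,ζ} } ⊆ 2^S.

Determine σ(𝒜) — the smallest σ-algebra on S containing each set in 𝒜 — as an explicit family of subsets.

|σ(𝒜)| = 64.  σ(𝒜) = { {}, {α}, {β}, {γ}, {δ}, {ε}, {ζ}, {α,β}, {α,γ}, {α,δ}, {α,ε}, {α,ζ}, {β,γ}, {β,δ}, {β,ε}, {β,ζ}, {γ,δ}, {γ,ε}, {γ,ζ}, {δ,ε}, {δ,ζ}, {ε,ζ}, {α,β,γ}, {α,β,δ}, {α,β,ε}, {α,β,ζ}, {α,γ,δ}, {α,γ,ε}, {α,γ,ζ}, {α,δ,ε}, {α,δ,ζ}, {α,ε,ζ}, {β,γ,δ}, {β,γ,ε}, {β,γ,ζ}, {β,δ,ε}, {β,δ,ζ}, {β,ε,ζ}, {γ,δ,ε}, {γ,δ,ζ}, {γ,ε,ζ}, {δ,ε,ζ}, {α,β,γ,δ}, {α,β,γ,ε}, {α,β,γ,ζ}, {α,β,δ,ε}, {α,β,δ,ζ}, {α,β,ε,ζ}, {α,γ,δ,ε}, {α,γ,δ,ζ}, {α,γ,ε,ζ}, {α,δ,ε,ζ}, {β,γ,δ,ε}, {β,γ,δ,ζ}, {β,γ,ε,ζ}, {β,δ,ε,ζ}, {γ,δ,ε,ζ}, {α,β,γ,δ,ε}, {α,β,γ,δ,ζ}, {α,β,γ,ε,ζ}, {α,β,δ,ε,ζ}, {α,γ,δ,ε,ζ}, {β,γ,δ,ε,ζ}, S }

Working:
Initial family (6 sets): { {}, {β,ε}, {δ,ζ}, {α,β,ζ}, {α,β,ε,ζ}, S }.
Step 1: +7 →
  {γ,δ}  = ᶜ of {α,β,ε,ζ}
  {γ,δ,ε}  = ᶜ of {α,β,ζ}
  {α,β,γ,ε}  = ᶜ of {δ,ζ}
  {α,β,δ,ζ}  = {α,β,ζ} ∪ {δ,ζ}
  {α,γ,δ,ζ}  = ᶜ of {β,ε}
  {β,δ,ε,ζ}  = {β,ε} ∪ {δ,ζ}
  {α,β,δ,ε,ζ}  = {δ,ζ} ∪ {α,β,ε,ζ}
  — 13 sets.
Step 2: +11 →
  {γ}  = ᶜ of {α,β,δ,ε,ζ}
  {α,γ}  = ᶜ of {β,δ,ε,ζ}
  {γ,ε}  = ᶜ of {α,β,δ,ζ}
  {γ,δ,ζ}  = {γ,δ} ∪ {δ,ζ}
  {β,γ,δ,ε}  = {β,ε} ∪ {γ,δ,ε}
  {γ,δ,ε,ζ}  = {γ,δ,ε} ∪ {δ,ζ}
  {α,β,γ,δ,ε}  = {γ,δ,ε} ∪ {α,β,γ,ε}
  {α,β,γ,δ,ζ}  = {γ,δ} ∪ {α,β,δ,ζ}
  {α,β,γ,ε,ζ}  = {α,β,ζ} ∪ {α,β,γ,ε}
  {α,γ,δ,ε,ζ}  = {γ,δ,ε} ∪ {α,γ,δ,ζ}
  {β,γ,δ,ε,ζ}  = {γ,δ,ε} ∪ {β,δ,ε,ζ}
  — 24 sets.
Step 3: 13 new —
  {α}  = ᶜ of {β,γ,δ,ε,ζ}
  {β}  = ᶜ of {α,γ,δ,ε,ζ}
  {δ}  = ᶜ of {α,β,γ,ε,ζ}
  {ε}  = ᶜ of {α,β,γ,δ,ζ}
  {ζ}  = ᶜ of {α,β,γ,δ,ε}
  {α,β}  = ᶜ of {γ,δ,ε,ζ}
  {α,ζ}  = ᶜ of {β,γ,δ,ε}
  {α,β,ε}  = ᶜ of {γ,δ,ζ}
  {α,γ,δ}  = {γ,δ} ∪ {α,γ}
  {α,γ,ε}  = {α,γ} ∪ {γ,ε}
  {β,γ,ε}  = {β,ε} ∪ {γ,ε}
  {α,β,γ,ζ}  = {α,γ} ∪ {α,β,ζ}
  {α,γ,δ,ε}  = {γ,δ,ε} ∪ {α,γ}
  — 37 sets.
Step 4 (24 new):
  {α,δ}  = {α} ∪ {δ}
  {α,ε}  = {α} ∪ {ε}
  {β,γ}  = {β} ∪ {γ}
  {β,δ}  = {β} ∪ {δ}
  {β,ζ}  = ᶜ of {α,γ,δ,ε}
  {γ,ζ}  = {ζ} ∪ {γ}
  {δ,ε}  = ᶜ of {α,β,γ,ζ}
  {ε,ζ}  = {ζ} ∪ {ε}
  {α,β,γ}  = {α,β} ∪ {γ}
  {α,β,δ}  = {α,β} ∪ {δ}
  {α,γ,ζ}  = {α,ζ} ∪ {γ}
  {α,δ,ζ}  = ᶜ of {β,γ,ε}
  {α,ε,ζ}  = {α,ζ} ∪ {ε}
  {β,γ,δ}  = {γ,δ} ∪ {β}
  {β,δ,ε}  = {β,ε} ∪ {δ}
  {β,δ,ζ}  = ᶜ of {α,γ,ε}
  {β,ε,ζ}  = ᶜ of {α,γ,δ}
  {γ,ε,ζ}  = {ζ} ∪ {γ,ε}
  {δ,ε,ζ}  = {ε} ∪ {δ,ζ}
  {α,β,γ,δ}  = {γ,δ} ∪ {α,β}
  {α,β,δ,ε}  = {α,β,ε} ∪ {δ}
  {α,γ,ε,ζ}  = {α,ζ} ∪ {α,γ,ε}
  {β,γ,δ,ζ}  = {β} ∪ {γ,δ,ζ}
  {β,γ,ε,ζ}  = {ζ} ∪ {β,γ,ε}
  — 61 sets.
Step 5: +3 →
  {α,δ,ε}  = {δ,ε} ∪ {α,δ}
  {β,γ,ζ}  = {β} ∪ {γ,ζ}
  {α,δ,ε,ζ}  = ᶜ of {β,γ}
  — 64 sets.
Step 6: no new sets; the family is a σ-algebra.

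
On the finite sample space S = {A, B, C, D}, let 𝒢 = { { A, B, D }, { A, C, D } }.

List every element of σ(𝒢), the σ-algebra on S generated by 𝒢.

Seed the family with 𝒢 together with ∅ and S: { {  }, { A, B, D }, { A, C, D }, S }.
Step 1: +2 →
  { B }  = ᶜ of { A, C, D }
  { C }  = ᶜ of { A, B, D }
  [6 total]
Step 2 (1 new):
  { B, C }  = { C } ∪ { B }
  [7 total]
Step 3. New:
  { A, D }  = ᶜ of { B, C }
  [8 total]
Step 4 adds nothing — fixpoint reached.

|σ(𝒢)| = 8.  σ(𝒢) = { {  }, { B }, { C }, { A, D }, { B, C }, { A, B, D }, { A, C, D }, S }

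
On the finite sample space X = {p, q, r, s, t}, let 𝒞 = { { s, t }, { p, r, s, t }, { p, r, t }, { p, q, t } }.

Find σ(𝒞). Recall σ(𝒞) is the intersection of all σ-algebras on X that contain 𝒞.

σ(𝒞) = { ∅, { p }, { q }, { r }, { s }, { t }, { p, q }, { p, r }, { p, s }, { p, t }, { q, r }, { q, s }, { q, t }, { r, s }, { r, t }, { s, t }, { p, q, r }, { p, q, s }, { p, q, t }, { p, r, s }, { p, r, t }, { p, s, t }, { q, r, s }, { q, r, t }, { q, s, t }, { r, s, t }, { p, q, r, s }, { p, q, r, t }, { p, q, s, t }, { p, r, s, t }, { q, r, s, t }, X }

Trace:
Seed the family with 𝒞 together with ∅ and X: { ∅, { s, t }, { p, q, t }, { p, r, t }, { p, r, s, t }, X }.
Round 1 adds 6:
  { q }  = { p, r, s, t }ᶜ
  { q, s }  = { p, r, t }ᶜ
  { r, s }  = { p, q, t }ᶜ
  { p, q, r }  = { s, t }ᶜ
  { p, q, r, t }  = { p, q, t } ∪ { p, r, t }
  { p, q, s, t }  = { s, t } ∪ { p, q, t }
  — 12 sets.
Round 2 (6 new):
  { r }  = { p, q, s, t }ᶜ
  { s }  = { p, q, r, t }ᶜ
  { q, r, s }  = { r, s } ∪ { q }
  { q, s, t }  = { q } ∪ { s, t }
  { r, s, t }  = { r, s } ∪ { s, t }
  { p, q, r, s }  = { r, s } ∪ { p, q, r }
  — 18 sets.
Round 3: +6 →
  { t }  = { p, q, r, s }ᶜ
  { p, q }  = { r, s, t }ᶜ
  { p, r }  = { q, s, t }ᶜ
  { p, t }  = { q, r, s }ᶜ
  { q, r }  = { r } ∪ { q }
  { q, r, s, t }  = { s, t } ∪ { q, r, s }
  — 24 sets.
Round 4: +7 →
  { p }  = { q, r, s, t }ᶜ
  { q, t }  = { q } ∪ { t }
  { r, t }  = { t } ∪ { r }
  { p, q, s }  = { p, q } ∪ { s }
  { p, r, s }  = { r, s } ∪ { p, r }
  { p, s, t }  = { q, r }ᶜ
  { q, r, t }  = { t } ∪ { q, r }
  — 31 sets.
Round 5: +1 →
  { p, s }  = { q, r, t }ᶜ
  — 32 sets.
After Round 6 the family is unchanged; done.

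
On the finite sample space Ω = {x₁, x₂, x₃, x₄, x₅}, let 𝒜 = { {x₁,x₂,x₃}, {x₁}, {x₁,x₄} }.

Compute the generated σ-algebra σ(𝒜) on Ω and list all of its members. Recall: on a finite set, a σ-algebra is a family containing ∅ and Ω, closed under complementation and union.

Start: 𝒜 ∪ {∅, Ω} = { ∅, {x₁}, {x₁,x₄}, {x₁,x₂,x₃}, Ω }.
Step 1: 4 new —
  {x₄,x₅}  = {x₁,x₂,x₃}ᶜ
  {x₂,x₃,x₅}  = {x₁,x₄}ᶜ
  {x₁,x₂,x₃,x₄}  = {x₁,x₂,x₃} ∪ {x₁,x₄}
  {x₂,x₃,x₄,x₅}  = {x₁}ᶜ
Step 2 adds 3:
  {x₅}  = {x₁,x₂,x₃,x₄}ᶜ
  {x₁,x₄,x₅}  = {x₄,x₅} ∪ {x₁,x₄}
  {x₁,x₂,x₃,x₅}  = {x₁,x₂,x₃} ∪ {x₂,x₃,x₅}
Step 3: 3 new —
  {x₄}  = {x₁,x₂,x₃,x₅}ᶜ
  {x₁,x₅}  = {x₅} ∪ {x₁}
  {x₂,x₃}  = {x₁,x₄,x₅}ᶜ
Step 4. New:
  {x₂,x₃,x₄}  = {x₁,x₅}ᶜ
Step 5 adds nothing — fixpoint reached.

|σ(𝒜)| = 16.  σ(𝒜) = { ∅, {x₁}, {x₄}, {x₅}, {x₁,x₄}, {x₁,x₅}, {x₂,x₃}, {x₄,x₅}, {x₁,x₂,x₃}, {x₁,x₄,x₅}, {x₂,x₃,x₄}, {x₂,x₃,x₅}, {x₁,x₂,x₃,x₄}, {x₁,x₂,x₃,x₅}, {x₂,x₃,x₄,x₅}, Ω }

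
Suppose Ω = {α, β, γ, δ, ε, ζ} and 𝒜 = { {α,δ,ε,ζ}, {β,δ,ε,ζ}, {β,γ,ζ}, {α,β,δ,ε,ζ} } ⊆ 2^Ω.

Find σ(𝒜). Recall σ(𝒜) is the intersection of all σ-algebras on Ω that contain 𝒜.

|σ(𝒜)| = 32.  σ(𝒜) = { ∅, {α}, {β}, {γ}, {ζ}, {α,β}, {α,γ}, {α,ζ}, {β,γ}, {β,ζ}, {γ,ζ}, {δ,ε}, {α,β,γ}, {α,β,ζ}, {α,γ,ζ}, {α,δ,ε}, {β,γ,ζ}, {β,δ,ε}, {γ,δ,ε}, {δ,ε,ζ}, {α,β,γ,ζ}, {α,β,δ,ε}, {α,γ,δ,ε}, {α,δ,ε,ζ}, {β,γ,δ,ε}, {β,δ,ε,ζ}, {γ,δ,ε,ζ}, {α,β,γ,δ,ε}, {α,β,δ,ε,ζ}, {α,γ,δ,ε,ζ}, {β,γ,δ,ε,ζ}, Ω }

Trace:
Begin from { ∅, {β,γ,ζ}, {α,δ,ε,ζ}, {β,δ,ε,ζ}, {α,β,δ,ε,ζ}, Ω } (that is, 𝒜 plus ∅ and Ω).
Round 1: 5 new —
  {γ}  = {α,β,δ,ε,ζ}ᶜ
  {α,γ}  = {β,δ,ε,ζ}ᶜ
  {β,γ}  = {α,δ,ε,ζ}ᶜ
  {α,δ,ε}  = {β,γ,ζ}ᶜ
  {β,γ,δ,ε,ζ}  = {β,δ,ε,ζ} ∪ {β,γ,ζ}
Round 2: +6 →
  {α}  = {β,γ,δ,ε,ζ}ᶜ
  {α,β,γ}  = {β,γ} ∪ {α,γ}
  {α,β,γ,ζ}  = {β,γ,ζ} ∪ {α,γ}
  {α,γ,δ,ε}  = {α,δ,ε} ∪ {γ}
  {α,β,γ,δ,ε}  = {α,δ,ε} ∪ {β,γ}
  {α,γ,δ,ε,ζ}  = {α,δ,ε,ζ} ∪ {γ}
Round 3. New:
  {β}  = {α,γ,δ,ε,ζ}ᶜ
  {ζ}  = {α,β,γ,δ,ε}ᶜ
  {β,ζ}  = {α,γ,δ,ε}ᶜ
  {δ,ε}  = {α,β,γ,ζ}ᶜ
  {δ,ε,ζ}  = {α,β,γ}ᶜ
Round 4 adds 10:
  {α,β}  = {β} ∪ {α}
  {α,ζ}  = {ζ} ∪ {α}
  {γ,ζ}  = {ζ} ∪ {γ}
  {α,β,ζ}  = {β,ζ} ∪ {α}
  {α,γ,ζ}  = {ζ} ∪ {α,γ}
  {β,δ,ε}  = {β} ∪ {δ,ε}
  {γ,δ,ε}  = {δ,ε} ∪ {γ}
  {α,β,δ,ε}  = {α,δ,ε} ∪ {β}
  {β,γ,δ,ε}  = {δ,ε} ∪ {β,γ}
  {γ,δ,ε,ζ}  = {γ} ∪ {δ,ε,ζ}
Round 5: stable.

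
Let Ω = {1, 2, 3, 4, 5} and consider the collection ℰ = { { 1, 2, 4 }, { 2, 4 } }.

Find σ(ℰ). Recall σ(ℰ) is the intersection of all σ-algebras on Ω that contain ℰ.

Initial family (4 sets): { {  }, { 2, 4 }, { 1, 2, 4 }, Ω }.
Iteration 1: +2 →
  { 3, 5 }  = Ω∖{ 1, 2, 4 }
  { 1, 3, 5 }  = Ω∖{ 2, 4 }
Iteration 2: +1 →
  { 2, 3, 4, 5 }  = { 3, 5 } ∪ { 2, 4 }
Iteration 3: 1 new —
  { 1 }  = Ω∖{ 2, 3, 4, 5 }
Iteration 4: no new sets; the family is a σ-algebra.

Hence σ(ℰ) has 8 members: { {  }, { 1 }, { 2, 4 }, { 3, 5 }, { 1, 2, 4 }, { 1, 3, 5 }, { 2, 3, 4, 5 }, Ω }.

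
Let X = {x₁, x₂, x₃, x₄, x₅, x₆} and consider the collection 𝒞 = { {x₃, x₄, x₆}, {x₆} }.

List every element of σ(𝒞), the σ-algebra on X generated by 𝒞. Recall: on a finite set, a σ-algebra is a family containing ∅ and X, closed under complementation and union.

Initial family (4 sets): { {}, {x₆}, {x₃, x₄, x₆}, X }.
Iteration 1. New:
  {x₁, x₂, x₅}  = ᶜ of {x₃, x₄, x₆}
  {x₁, x₂, x₃, x₄, x₅}  = ᶜ of {x₆}
  — 6 sets.
Iteration 2. New:
  {x₁, x₂, x₅, x₆}  = {x₁, x₂, x₅} ∪ {x₆}
  — 7 sets.
Iteration 3. New:
  {x₃, x₄}  = ᶜ of {x₁, x₂, x₅, x₆}
  — 8 sets.
After Iteration 4 the family is unchanged; done.

Hence σ(𝒞) has 8 members: { {}, {x₆}, {x₃, x₄}, {x₁, x₂, x₅}, {x₃, x₄, x₆}, {x₁, x₂, x₅, x₆}, {x₁, x₂, x₃, x₄, x₅}, X }.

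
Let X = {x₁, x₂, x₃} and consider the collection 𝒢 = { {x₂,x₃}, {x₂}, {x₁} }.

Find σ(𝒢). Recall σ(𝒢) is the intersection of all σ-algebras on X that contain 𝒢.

Begin from { ∅, {x₁}, {x₂}, {x₂,x₃}, X } (that is, 𝒢 plus ∅ and X).
Pass 1. New:
  {x₁,x₂}  = {x₂} ∪ {x₁}
  {x₁,x₃}  = complement {x₂}
  |family| = 7
Pass 2. New:
  {x₃}  = complement {x₁,x₂}
  |family| = 8
Pass 3: stable.

|σ(𝒢)| = 8.  σ(𝒢) = { ∅, {x₁}, {x₂}, {x₃}, {x₁,x₂}, {x₁,x₃}, {x₂,x₃}, X }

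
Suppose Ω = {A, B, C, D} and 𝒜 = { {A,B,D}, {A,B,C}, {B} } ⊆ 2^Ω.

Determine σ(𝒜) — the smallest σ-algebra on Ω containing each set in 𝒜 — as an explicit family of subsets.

Seed the family with 𝒜 together with ∅ and Ω: { ∅, {B}, {A,B,C}, {A,B,D}, Ω }.
Round 1: 3 new —
  {C}  = Ω∖{A,B,D}
  {D}  = Ω∖{A,B,C}
  {A,C,D}  = Ω∖{B}
  [8 total]
Round 2 adds 3:
  {B,C}  = {C} ∪ {B}
  {B,D}  = {D} ∪ {B}
  {C,D}  = {D} ∪ {C}
  [11 total]
Round 3: +4 →
  {A,B}  = Ω∖{C,D}
  {A,C}  = Ω∖{B,D}
  {A,D}  = Ω∖{B,C}
  {B,C,D}  = {C} ∪ {B,D}
  [15 total]
Round 4. New:
  {A}  = Ω∖{B,C,D}
  [16 total]
Round 5 adds nothing — fixpoint reached.

|σ(𝒜)| = 16.  σ(𝒜) = { ∅, {A}, {B}, {C}, {D}, {A,B}, {A,C}, {A,D}, {B,C}, {B,D}, {C,D}, {A,B,C}, {A,B,D}, {A,C,D}, {B,C,D}, Ω }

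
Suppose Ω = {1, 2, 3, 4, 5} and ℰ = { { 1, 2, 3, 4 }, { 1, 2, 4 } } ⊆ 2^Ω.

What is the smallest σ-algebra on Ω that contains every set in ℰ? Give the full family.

Begin from { {  }, { 1, 2, 4 }, { 1, 2, 3, 4 }, Ω } (that is, ℰ plus ∅ and Ω).
Iteration 1: +2 →
  { 5 }  = ᶜ of { 1, 2, 3, 4 }
  { 3, 5 }  = ᶜ of { 1, 2, 4 }
  [6 total]
Iteration 2. New:
  { 1, 2, 4, 5 }  = { 1, 2, 4 } ∪ { 5 }
  [7 total]
Iteration 3: +1 →
  { 3 }  = ᶜ of { 1, 2, 4, 5 }
  [8 total]
Iteration 4: closed — nothing new.

Hence σ(ℰ) has 8 members: { {  }, { 3 }, { 5 }, { 3, 5 }, { 1, 2, 4 }, { 1, 2, 3, 4 }, { 1, 2, 4, 5 }, Ω }.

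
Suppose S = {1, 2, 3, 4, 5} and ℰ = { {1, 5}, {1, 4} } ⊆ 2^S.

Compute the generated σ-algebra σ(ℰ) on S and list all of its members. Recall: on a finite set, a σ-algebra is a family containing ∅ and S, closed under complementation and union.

Seed the family with ℰ together with ∅ and S: { {}, {1, 4}, {1, 5}, S }.
Pass 1. New:
  {1, 4, 5}  = {1, 5} ∪ {1, 4}
  {2, 3, 4}  = complement {1, 5}
  {2, 3, 5}  = complement {1, 4}
  — 7 sets.
Pass 2 adds 4:
  {2, 3}  = complement {1, 4, 5}
  {1, 2, 3, 4}  = {2, 3, 4} ∪ {1, 4}
  {1, 2, 3, 5}  = {2, 3, 5} ∪ {1, 5}
  {2, 3, 4, 5}  = {2, 3, 5} ∪ {2, 3, 4}
  — 11 sets.
Pass 3: 3 new —
  {1}  = complement {2, 3, 4, 5}
  {4}  = complement {1, 2, 3, 5}
  {5}  = complement {1, 2, 3, 4}
  — 14 sets.
Pass 4: +2 →
  {4, 5}  = {4} ∪ {5}
  {1, 2, 3}  = {2, 3} ∪ {1}
  — 16 sets.
After Pass 5 the family is unchanged; done.

Therefore σ(ℰ) = { {}, {1}, {4}, {5}, {1, 4}, {1, 5}, {2, 3}, {4, 5}, {1, 2, 3}, {1, 4, 5}, {2, 3, 4}, {2, 3, 5}, {1, 2, 3, 4}, {1, 2, 3, 5}, {2, 3, 4, 5}, S } (|σ(ℰ)| = 16).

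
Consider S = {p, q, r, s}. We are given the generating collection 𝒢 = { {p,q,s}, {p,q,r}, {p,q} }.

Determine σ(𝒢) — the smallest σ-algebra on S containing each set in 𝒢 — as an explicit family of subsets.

Start: 𝒢 ∪ {∅, S} = { {}, {p,q}, {p,q,r}, {p,q,s}, S }.
Step 1 adds 3:
  {r}  = ᶜ of {p,q,s}
  {s}  = ᶜ of {p,q,r}
  {r,s}  = ᶜ of {p,q}
  — 8 sets.
After Step 2 the family is unchanged; done.

Therefore σ(𝒢) = { {}, {r}, {s}, {p,q}, {r,s}, {p,q,r}, {p,q,s}, S } (|σ(𝒢)| = 8).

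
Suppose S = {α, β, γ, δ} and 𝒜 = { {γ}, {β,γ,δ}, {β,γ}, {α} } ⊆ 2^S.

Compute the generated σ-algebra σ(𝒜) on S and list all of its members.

Take S₀ = 𝒜 ∪ {∅, S} = { ∅, {α}, {γ}, {β,γ}, {β,γ,δ}, S }.
Iteration 1 (4 new):
  {α,γ}  = {γ} ∪ {α}
  {α,δ}  = {β,γ}ᶜ
  {α,β,γ}  = {β,γ} ∪ {α}
  {α,β,δ}  = {γ}ᶜ
Iteration 2. New:
  {δ}  = {α,β,γ}ᶜ
  {β,δ}  = {α,γ}ᶜ
  {α,γ,δ}  = {γ} ∪ {α,δ}
Iteration 3 adds 2:
  {β}  = {α,γ,δ}ᶜ
  {γ,δ}  = {γ} ∪ {δ}
Iteration 4: +1 →
  {α,β}  = {γ,δ}ᶜ
Iteration 5: closed — nothing new.

Hence σ(𝒜) has 16 members: { ∅, {α}, {β}, {γ}, {δ}, {α,β}, {α,γ}, {α,δ}, {β,γ}, {β,δ}, {γ,δ}, {α,β,γ}, {α,β,δ}, {α,γ,δ}, {β,γ,δ}, S }.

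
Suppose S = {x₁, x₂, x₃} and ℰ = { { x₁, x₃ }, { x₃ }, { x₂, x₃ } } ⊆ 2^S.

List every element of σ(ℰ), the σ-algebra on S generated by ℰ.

|σ(ℰ)| = 8.  σ(ℰ) = { {  }, { x₁ }, { x₂ }, { x₃ }, { x₁, x₂ }, { x₁, x₃ }, { x₂, x₃ }, S }

Trace:
Initial family (5 sets): { {  }, { x₃ }, { x₁, x₃ }, { x₂, x₃ }, S }.
Iteration 1 (3 new):
  { x₁ }  = complement { x₂, x₃ }
  { x₂ }  = complement { x₁, x₃ }
  { x₁, x₂ }  = complement { x₃ }
  [8 total]
After Iteration 2 the family is unchanged; done.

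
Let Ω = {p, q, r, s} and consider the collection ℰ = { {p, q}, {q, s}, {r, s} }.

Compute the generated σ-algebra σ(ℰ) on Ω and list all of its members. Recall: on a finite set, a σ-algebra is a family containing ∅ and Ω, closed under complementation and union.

Initial family (5 sets): { ∅, {p, q}, {q, s}, {r, s}, Ω }.
Pass 1: 3 new —
  {p, r}  = {q, s}ᶜ
  {p, q, s}  = {p, q} ∪ {q, s}
  {q, r, s}  = {r, s} ∪ {q, s}
  (now 8)
Pass 2 adds 4:
  {p}  = {q, r, s}ᶜ
  {r}  = {p, q, s}ᶜ
  {p, q, r}  = {p, q} ∪ {p, r}
  {p, r, s}  = {r, s} ∪ {p, r}
  (now 12)
Pass 3: 2 new —
  {q}  = {p, r, s}ᶜ
  {s}  = {p, q, r}ᶜ
  (now 14)
Pass 4 adds 2:
  {p, s}  = {s} ∪ {p}
  {q, r}  = {r} ∪ {q}
  (now 16)
Pass 5: no new sets; the family is a σ-algebra.

σ(ℰ) = { ∅, {p}, {q}, {r}, {s}, {p, q}, {p, r}, {p, s}, {q, r}, {q, s}, {r, s}, {p, q, r}, {p, q, s}, {p, r, s}, {q, r, s}, Ω }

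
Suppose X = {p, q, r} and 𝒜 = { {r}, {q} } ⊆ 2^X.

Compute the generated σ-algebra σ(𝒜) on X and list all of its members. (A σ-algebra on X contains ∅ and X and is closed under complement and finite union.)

σ(𝒜) = { {}, {p}, {q}, {r}, {p, q}, {p, r}, {q, r}, X }

Trace:
Start: 𝒜 ∪ {∅, X} = { {}, {q}, {r}, X }.
Step 1: +3 →
  {p, q}  = {r}ᶜ
  {p, r}  = {q}ᶜ
  {q, r}  = {r} ∪ {q}
  [7 total]
Step 2: 1 new —
  {p}  = {q, r}ᶜ
  [8 total]
Step 3: no new sets; the family is a σ-algebra.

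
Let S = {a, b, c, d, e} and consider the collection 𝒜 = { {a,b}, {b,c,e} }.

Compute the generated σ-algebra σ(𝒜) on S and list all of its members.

|σ(𝒜)| = 16.  σ(𝒜) = { ∅, {a}, {b}, {d}, {a,b}, {a,d}, {b,d}, {c,e}, {a,b,d}, {a,c,e}, {b,c,e}, {c,d,e}, {a,b,c,e}, {a,c,d,e}, {b,c,d,e}, S }

Check:
Take S₀ = 𝒜 ∪ {∅, S} = { ∅, {a,b}, {b,c,e}, S }.
Round 1. New:
  {a,d}  = ᶜ of {b,c,e}
  {c,d,e}  = ᶜ of {a,b}
  {a,b,c,e}  = {a,b} ∪ {b,c,e}
  — 7 sets.
Round 2: +4 →
  {d}  = ᶜ of {a,b,c,e}
  {a,b,d}  = {a,d} ∪ {a,b}
  {a,c,d,e}  = {c,d,e} ∪ {a,d}
  {b,c,d,e}  = {c,d,e} ∪ {b,c,e}
  — 11 sets.
Round 3 (3 new):
  {a}  = ᶜ of {b,c,d,e}
  {b}  = ᶜ of {a,c,d,e}
  {c,e}  = ᶜ of {a,b,d}
  — 14 sets.
Round 4 adds 2:
  {b,d}  = {d} ∪ {b}
  {a,c,e}  = {c,e} ∪ {a}
  — 16 sets.
Round 5: already closed under ᶜ and ∪.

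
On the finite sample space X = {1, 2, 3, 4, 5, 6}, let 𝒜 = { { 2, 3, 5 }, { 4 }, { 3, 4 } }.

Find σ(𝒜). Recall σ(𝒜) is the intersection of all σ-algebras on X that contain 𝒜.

Begin from { {  }, { 4 }, { 3, 4 }, { 2, 3, 5 }, X } (that is, 𝒜 plus ∅ and X).
Iteration 1 (4 new):
  { 1, 4, 6 }  = ᶜ of { 2, 3, 5 }
  { 1, 2, 5, 6 }  = ᶜ of { 3, 4 }
  { 2, 3, 4, 5 }  = { 3, 4 } ∪ { 2, 3, 5 }
  { 1, 2, 3, 5, 6 }  = ᶜ of { 4 }
  |family| = 9
Iteration 2: 3 new —
  { 1, 6 }  = ᶜ of { 2, 3, 4, 5 }
  { 1, 3, 4, 6 }  = { 3, 4 } ∪ { 1, 4, 6 }
  { 1, 2, 4, 5, 6 }  = { 1, 4, 6 } ∪ { 1, 2, 5, 6 }
  |family| = 12
Iteration 3 adds 2:
  { 3 }  = ᶜ of { 1, 2, 4, 5, 6 }
  { 2, 5 }  = ᶜ of { 1, 3, 4, 6 }
  |family| = 14
Iteration 4. New:
  { 1, 3, 6 }  = { 3 } ∪ { 1, 6 }
  { 2, 4, 5 }  = { 2, 5 } ∪ { 4 }
  |family| = 16
Iteration 5: no new sets; the family is a σ-algebra.

σ(𝒜) = { {  }, { 3 }, { 4 }, { 1, 6 }, { 2, 5 }, { 3, 4 }, { 1, 3, 6 }, { 1, 4, 6 }, { 2, 3, 5 }, { 2, 4, 5 }, { 1, 2, 5, 6 }, { 1, 3, 4, 6 }, { 2, 3, 4, 5 }, { 1, 2, 3, 5, 6 }, { 1, 2, 4, 5, 6 }, X }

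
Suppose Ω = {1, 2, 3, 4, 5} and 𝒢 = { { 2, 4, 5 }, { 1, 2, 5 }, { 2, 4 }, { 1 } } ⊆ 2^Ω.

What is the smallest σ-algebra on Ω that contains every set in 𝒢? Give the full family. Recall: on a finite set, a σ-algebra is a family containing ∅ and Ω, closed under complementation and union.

Initial family (6 sets): { ∅, { 1 }, { 2, 4 }, { 1, 2, 5 }, { 2, 4, 5 }, Ω }.
Round 1: 6 new —
  { 1, 3 }  = Ω∖{ 2, 4, 5 }
  { 3, 4 }  = Ω∖{ 1, 2, 5 }
  { 1, 2, 4 }  = { 2, 4 } ∪ { 1 }
  { 1, 3, 5 }  = Ω∖{ 2, 4 }
  { 1, 2, 4, 5 }  = { 1, 2, 5 } ∪ { 2, 4 }
  { 2, 3, 4, 5 }  = Ω∖{ 1 }
  — 12 sets.
Round 2 (7 new):
  { 3 }  = Ω∖{ 1, 2, 4, 5 }
  { 3, 5 }  = Ω∖{ 1, 2, 4 }
  { 1, 3, 4 }  = { 3, 4 } ∪ { 1, 3 }
  { 2, 3, 4 }  = { 3, 4 } ∪ { 2, 4 }
  { 1, 2, 3, 4 }  = { 3, 4 } ∪ { 1, 2, 4 }
  { 1, 2, 3, 5 }  = { 1, 3, 5 } ∪ { 1, 2, 5 }
  { 1, 3, 4, 5 }  = { 3, 4 } ∪ { 1, 3, 5 }
  — 19 sets.
Round 3 adds 6:
  { 2 }  = Ω∖{ 1, 3, 4, 5 }
  { 4 }  = Ω∖{ 1, 2, 3, 5 }
  { 5 }  = Ω∖{ 1, 2, 3, 4 }
  { 1, 5 }  = Ω∖{ 2, 3, 4 }
  { 2, 5 }  = Ω∖{ 1, 3, 4 }
  { 3, 4, 5 }  = { 3, 4 } ∪ { 3, 5 }
  — 25 sets.
Round 4 (7 new):
  { 1, 2 }  = Ω∖{ 3, 4, 5 }
  { 1, 4 }  = { 4 } ∪ { 1 }
  { 2, 3 }  = { 2 } ∪ { 3 }
  { 4, 5 }  = { 5 } ∪ { 4 }
  { 1, 2, 3 }  = { 2 } ∪ { 1, 3 }
  { 1, 4, 5 }  = { 1, 5 } ∪ { 4 }
  { 2, 3, 5 }  = { 2, 5 } ∪ { 3 }
  — 32 sets.
Round 5: closed — nothing new.

|σ(𝒢)| = 32.  σ(𝒢) = { ∅, { 1 }, { 2 }, { 3 }, { 4 }, { 5 }, { 1, 2 }, { 1, 3 }, { 1, 4 }, { 1, 5 }, { 2, 3 }, { 2, 4 }, { 2, 5 }, { 3, 4 }, { 3, 5 }, { 4, 5 }, { 1, 2, 3 }, { 1, 2, 4 }, { 1, 2, 5 }, { 1, 3, 4 }, { 1, 3, 5 }, { 1, 4, 5 }, { 2, 3, 4 }, { 2, 3, 5 }, { 2, 4, 5 }, { 3, 4, 5 }, { 1, 2, 3, 4 }, { 1, 2, 3, 5 }, { 1, 2, 4, 5 }, { 1, 3, 4, 5 }, { 2, 3, 4, 5 }, Ω }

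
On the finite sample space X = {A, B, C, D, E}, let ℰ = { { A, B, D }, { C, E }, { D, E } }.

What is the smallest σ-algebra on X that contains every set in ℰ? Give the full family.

Start: ℰ ∪ {∅, X} = { {  }, { C, E }, { D, E }, { A, B, D }, X }.
Step 1: 3 new —
  { A, B, C }  = { D, E }ᶜ
  { C, D, E }  = { D, E } ∪ { C, E }
  { A, B, D, E }  = { D, E } ∪ { A, B, D }
  |family| = 8
Step 2 (4 new):
  { C }  = { A, B, D, E }ᶜ
  { A, B }  = { C, D, E }ᶜ
  { A, B, C, D }  = { A, B, C } ∪ { A, B, D }
  { A, B, C, E }  = { C, E } ∪ { A, B, C }
  |family| = 12
Step 3 adds 2:
  { D }  = { A, B, C, E }ᶜ
  { E }  = { A, B, C, D }ᶜ
  |family| = 14
Step 4: 2 new —
  { C, D }  = { C } ∪ { D }
  { A, B, E }  = { A, B } ∪ { E }
  |family| = 16
After Step 5 the family is unchanged; done.

σ(ℰ) = { {  }, { C }, { D }, { E }, { A, B }, { C, D }, { C, E }, { D, E }, { A, B, C }, { A, B, D }, { A, B, E }, { C, D, E }, { A, B, C, D }, { A, B, C, E }, { A, B, D, E }, X }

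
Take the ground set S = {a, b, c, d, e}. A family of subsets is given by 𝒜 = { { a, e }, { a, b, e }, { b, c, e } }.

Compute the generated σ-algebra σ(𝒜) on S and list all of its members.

σ(𝒜) = { {}, { a }, { b }, { c }, { d }, { e }, { a, b }, { a, c }, { a, d }, { a, e }, { b, c }, { b, d }, { b, e }, { c, d }, { c, e }, { d, e }, { a, b, c }, { a, b, d }, { a, b, e }, { a, c, d }, { a, c, e }, { a, d, e }, { b, c, d }, { b, c, e }, { b, d, e }, { c, d, e }, { a, b, c, d }, { a, b, c, e }, { a, b, d, e }, { a, c, d, e }, { b, c, d, e }, S }

Trace:
Initial family (5 sets): { {}, { a, e }, { a, b, e }, { b, c, e }, S }.
Pass 1. New:
  { a, d }  = { b, c, e }ᶜ
  { c, d }  = { a, b, e }ᶜ
  { b, c, d }  = { a, e }ᶜ
  { a, b, c, e }  = { a, b, e } ∪ { b, c, e }
  (now 9)
Pass 2 (7 new):
  { d }  = { a, b, c, e }ᶜ
  { a, c, d }  = { c, d } ∪ { a, d }
  { a, d, e }  = { a, d } ∪ { a, e }
  { a, b, c, d }  = { b, c, d } ∪ { a, d }
  { a, b, d, e }  = { a, b, e } ∪ { a, d }
  { a, c, d, e }  = { c, d } ∪ { a, e }
  { b, c, d, e }  = { c, d } ∪ { b, c, e }
  (now 16)
Pass 3 adds 6:
  { a }  = { b, c, d, e }ᶜ
  { b }  = { a, c, d, e }ᶜ
  { c }  = { a, b, d, e }ᶜ
  { e }  = { a, b, c, d }ᶜ
  { b, c }  = { a, d, e }ᶜ
  { b, e }  = { a, c, d }ᶜ
  (now 22)
Pass 4 (10 new):
  { a, b }  = { b } ∪ { a }
  { a, c }  = { c } ∪ { a }
  { b, d }  = { b } ∪ { d }
  { c, e }  = { e } ∪ { c }
  { d, e }  = { e } ∪ { d }
  { a, b, c }  = { b, c } ∪ { a }
  { a, b, d }  = { b } ∪ { a, d }
  { a, c, e }  = { c } ∪ { a, e }
  { b, d, e }  = { b, e } ∪ { d }
  { c, d, e }  = { c, d } ∪ { e }
  (now 32)
Pass 5: closed — nothing new.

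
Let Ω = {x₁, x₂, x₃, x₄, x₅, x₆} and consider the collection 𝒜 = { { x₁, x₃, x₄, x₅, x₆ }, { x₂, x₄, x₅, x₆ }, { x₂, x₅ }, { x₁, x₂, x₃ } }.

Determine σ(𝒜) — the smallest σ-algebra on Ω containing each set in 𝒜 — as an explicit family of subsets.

Begin from { {}, { x₂, x₅ }, { x₁, x₂, x₃ }, { x₂, x₄, x₅, x₆ }, { x₁, x₃, x₄, x₅, x₆ }, Ω } (that is, 𝒜 plus ∅ and Ω).
Step 1: 5 new —
  { x₂ }  = ᶜ of { x₁, x₃, x₄, x₅, x₆ }
  { x₁, x₃ }  = ᶜ of { x₂, x₄, x₅, x₆ }
  { x₄, x₅, x₆ }  = ᶜ of { x₁, x₂, x₃ }
  { x₁, x₂, x₃, x₅ }  = { x₂, x₅ } ∪ { x₁, x₂, x₃ }
  { x₁, x₃, x₄, x₆ }  = ᶜ of { x₂, x₅ }
  |family| = 11
Step 2: 2 new —
  { x₄, x₆ }  = ᶜ of { x₁, x₂, x₃, x₅ }
  { x₁, x₂, x₃, x₄, x₆ }  = { x₁, x₂, x₃ } ∪ { x₁, x₃, x₄, x₆ }
  |family| = 13
Step 3: 2 new —
  { x₅ }  = ᶜ of { x₁, x₂, x₃, x₄, x₆ }
  { x₂, x₄, x₆ }  = { x₂ } ∪ { x₄, x₆ }
  |family| = 15
Step 4: 1 new —
  { x₁, x₃, x₅ }  = ᶜ of { x₂, x₄, x₆ }
  |family| = 16
Step 5: no new sets; the family is a σ-algebra.

σ(𝒜) = { {}, { x₂ }, { x₅ }, { x₁, x₃ }, { x₂, x₅ }, { x₄, x₆ }, { x₁, x₂, x₃ }, { x₁, x₃, x₅ }, { x₂, x₄, x₆ }, { x₄, x₅, x₆ }, { x₁, x₂, x₃, x₅ }, { x₁, x₃, x₄, x₆ }, { x₂, x₄, x₅, x₆ }, { x₁, x₂, x₃, x₄, x₆ }, { x₁, x₃, x₄, x₅, x₆ }, Ω }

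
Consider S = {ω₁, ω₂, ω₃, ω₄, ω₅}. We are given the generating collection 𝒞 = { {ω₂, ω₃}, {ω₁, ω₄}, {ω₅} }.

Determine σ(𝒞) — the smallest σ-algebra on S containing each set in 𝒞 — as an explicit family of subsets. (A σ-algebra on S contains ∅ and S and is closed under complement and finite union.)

Begin from { ∅, {ω₅}, {ω₁, ω₄}, {ω₂, ω₃}, S } (that is, 𝒞 plus ∅ and S).
Step 1. New:
  {ω₁, ω₄, ω₅}  = S∖{ω₂, ω₃}
  {ω₂, ω₃, ω₅}  = S∖{ω₁, ω₄}
  {ω₁, ω₂, ω₃, ω₄}  = S∖{ω₅}
  (now 8)
Step 2: already closed under ᶜ and ∪.

Therefore σ(𝒞) = { ∅, {ω₅}, {ω₁, ω₄}, {ω₂, ω₃}, {ω₁, ω₄, ω₅}, {ω₂, ω₃, ω₅}, {ω₁, ω₂, ω₃, ω₄}, S } (|σ(𝒞)| = 8).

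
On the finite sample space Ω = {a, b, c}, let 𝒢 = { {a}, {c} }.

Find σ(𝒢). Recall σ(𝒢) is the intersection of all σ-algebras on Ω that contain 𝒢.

σ(𝒢) = { {}, {a}, {b}, {c}, {a,b}, {a,c}, {b,c}, Ω }

Derivation:
Initial family (4 sets): { {}, {a}, {c}, Ω }.
Round 1 (3 new):
  {a,b}  = {c}ᶜ
  {a,c}  = {c} ∪ {a}
  {b,c}  = {a}ᶜ
  [7 total]
Round 2: +1 →
  {b}  = {a,c}ᶜ
  [8 total]
After Round 3 the family is unchanged; done.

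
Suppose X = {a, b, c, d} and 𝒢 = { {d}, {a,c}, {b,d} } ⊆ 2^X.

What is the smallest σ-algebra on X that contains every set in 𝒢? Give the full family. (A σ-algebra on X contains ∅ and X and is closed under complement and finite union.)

Begin from { {}, {d}, {a,c}, {b,d}, X } (that is, 𝒢 plus ∅ and X).
Step 1 adds 2:
  {a,b,c}  = complement {d}
  {a,c,d}  = {a,c} ∪ {d}
  (now 7)
Step 2: 1 new —
  {b}  = complement {a,c,d}
  (now 8)
Step 3 adds nothing — fixpoint reached.

|σ(𝒢)| = 8.  σ(𝒢) = { {}, {b}, {d}, {a,c}, {b,d}, {a,b,c}, {a,c,d}, X }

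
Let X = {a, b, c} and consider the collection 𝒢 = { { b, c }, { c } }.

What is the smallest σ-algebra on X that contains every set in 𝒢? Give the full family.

Take S₀ = 𝒢 ∪ {∅, X} = { {  }, { c }, { b, c }, X }.
Iteration 1: 2 new —
  { a }  = X∖{ b, c }
  { a, b }  = X∖{ c }
  — 6 sets.
Iteration 2: 1 new —
  { a, c }  = { c } ∪ { a }
  — 7 sets.
Iteration 3. New:
  { b }  = X∖{ a, c }
  — 8 sets.
Iteration 4: already closed under ᶜ and ∪.

|σ(𝒢)| = 8.  σ(𝒢) = { {  }, { a }, { b }, { c }, { a, b }, { a, c }, { b, c }, X }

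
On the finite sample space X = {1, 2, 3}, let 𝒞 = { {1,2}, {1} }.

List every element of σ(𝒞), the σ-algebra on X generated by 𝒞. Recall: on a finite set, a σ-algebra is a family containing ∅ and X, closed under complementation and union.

σ(𝒞) = { {}, {1}, {2}, {3}, {1,2}, {1,3}, {2,3}, X }

Check:
Seed the family with 𝒞 together with ∅ and X: { {}, {1}, {1,2}, X }.
Pass 1 (2 new):
  {3}  = X∖{1,2}
  {2,3}  = X∖{1}
  (now 6)
Pass 2 adds 1:
  {1,3}  = {3} ∪ {1}
  (now 7)
Pass 3 adds 1:
  {2}  = X∖{1,3}
  (now 8)
Pass 4 adds nothing — fixpoint reached.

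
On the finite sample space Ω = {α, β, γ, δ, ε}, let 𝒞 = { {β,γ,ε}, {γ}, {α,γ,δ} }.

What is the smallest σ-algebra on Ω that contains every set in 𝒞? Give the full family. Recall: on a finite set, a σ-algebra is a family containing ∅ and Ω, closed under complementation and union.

Start: 𝒞 ∪ {∅, Ω} = { ∅, {γ}, {α,γ,δ}, {β,γ,ε}, Ω }.
Pass 1: 3 new —
  {α,δ}  = complement {β,γ,ε}
  {β,ε}  = complement {α,γ,δ}
  {α,β,δ,ε}  = complement {γ}
  — 8 sets.
Pass 2: already closed under ᶜ and ∪.

Therefore σ(𝒞) = { ∅, {γ}, {α,δ}, {β,ε}, {α,γ,δ}, {β,γ,ε}, {α,β,δ,ε}, Ω } (|σ(𝒞)| = 8).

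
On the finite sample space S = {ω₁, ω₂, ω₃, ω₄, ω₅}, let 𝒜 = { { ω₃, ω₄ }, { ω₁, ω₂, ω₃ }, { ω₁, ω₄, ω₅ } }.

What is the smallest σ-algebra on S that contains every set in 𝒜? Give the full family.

σ(𝒜) = { {}, { ω₁ }, { ω₂ }, { ω₃ }, { ω₄ }, { ω₅ }, { ω₁, ω₂ }, { ω₁, ω₃ }, { ω₁, ω₄ }, { ω₁, ω₅ }, { ω₂, ω₃ }, { ω₂, ω₄ }, { ω₂, ω₅ }, { ω₃, ω₄ }, { ω₃, ω₅ }, { ω₄, ω₅ }, { ω₁, ω₂, ω₃ }, { ω₁, ω₂, ω₄ }, { ω₁, ω₂, ω₅ }, { ω₁, ω₃, ω₄ }, { ω₁, ω₃, ω₅ }, { ω₁, ω₄, ω₅ }, { ω₂, ω₃, ω₄ }, { ω₂, ω₃, ω₅ }, { ω₂, ω₄, ω₅ }, { ω₃, ω₄, ω₅ }, { ω₁, ω₂, ω₃, ω₄ }, { ω₁, ω₂, ω₃, ω₅ }, { ω₁, ω₂, ω₄, ω₅ }, { ω₁, ω₃, ω₄, ω₅ }, { ω₂, ω₃, ω₄, ω₅ }, S }

Working:
Begin from { {}, { ω₃, ω₄ }, { ω₁, ω₂, ω₃ }, { ω₁, ω₄, ω₅ }, S } (that is, 𝒜 plus ∅ and S).
Pass 1: +5 →
  { ω₂, ω₃ }  = { ω₁, ω₄, ω₅ }ᶜ
  { ω₄, ω₅ }  = { ω₁, ω₂, ω₃ }ᶜ
  { ω₁, ω₂, ω₅ }  = { ω₃, ω₄ }ᶜ
  { ω₁, ω₂, ω₃, ω₄ }  = { ω₃, ω₄ } ∪ { ω₁, ω₂, ω₃ }
  { ω₁, ω₃, ω₄, ω₅ }  = { ω₁, ω₄, ω₅ } ∪ { ω₃, ω₄ }
  — 10 sets.
Pass 2 (7 new):
  { ω₂ }  = { ω₁, ω₃, ω₄, ω₅ }ᶜ
  { ω₅ }  = { ω₁, ω₂, ω₃, ω₄ }ᶜ
  { ω₂, ω₃, ω₄ }  = { ω₃, ω₄ } ∪ { ω₂, ω₃ }
  { ω₃, ω₄, ω₅ }  = { ω₃, ω₄ } ∪ { ω₄, ω₅ }
  { ω₁, ω₂, ω₃, ω₅ }  = { ω₁, ω₂, ω₃ } ∪ { ω₁, ω₂, ω₅ }
  { ω₁, ω₂, ω₄, ω₅ }  = { ω₁, ω₄, ω₅ } ∪ { ω₁, ω₂, ω₅ }
  { ω₂, ω₃, ω₄, ω₅ }  = { ω₄, ω₅ } ∪ { ω₂, ω₃ }
  — 17 sets.
Pass 3 (8 new):
  { ω₁ }  = { ω₂, ω₃, ω₄, ω₅ }ᶜ
  { ω₃ }  = { ω₁, ω₂, ω₄, ω₅ }ᶜ
  { ω₄ }  = { ω₁, ω₂, ω₃, ω₅ }ᶜ
  { ω₁, ω₂ }  = { ω₃, ω₄, ω₅ }ᶜ
  { ω₁, ω₅ }  = { ω₂, ω₃, ω₄ }ᶜ
  { ω₂, ω₅ }  = { ω₂ } ∪ { ω₅ }
  { ω₂, ω₃, ω₅ }  = { ω₂, ω₃ } ∪ { ω₅ }
  { ω₂, ω₄, ω₅ }  = { ω₄, ω₅ } ∪ { ω₂ }
  — 25 sets.
Pass 4 adds 7:
  { ω₁, ω₃ }  = { ω₂, ω₄, ω₅ }ᶜ
  { ω₁, ω₄ }  = { ω₂, ω₃, ω₅ }ᶜ
  { ω₂, ω₄ }  = { ω₂ } ∪ { ω₄ }
  { ω₃, ω₅ }  = { ω₅ } ∪ { ω₃ }
  { ω₁, ω₂, ω₄ }  = { ω₁, ω₂ } ∪ { ω₄ }
  { ω₁, ω₃, ω₄ }  = { ω₂, ω₅ }ᶜ
  { ω₁, ω₃, ω₅ }  = { ω₃ } ∪ { ω₁, ω₅ }
  — 32 sets.
Pass 5: closed — nothing new.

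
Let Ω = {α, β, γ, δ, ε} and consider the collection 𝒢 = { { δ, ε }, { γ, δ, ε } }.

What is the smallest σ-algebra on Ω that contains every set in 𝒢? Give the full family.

Initial family (4 sets): { {  }, { δ, ε }, { γ, δ, ε }, Ω }.
Iteration 1. New:
  { α, β }  = ᶜ of { γ, δ, ε }
  { α, β, γ }  = ᶜ of { δ, ε }
  |family| = 6
Iteration 2 (1 new):
  { α, β, δ, ε }  = { δ, ε } ∪ { α, β }
  |family| = 7
Iteration 3 (1 new):
  { γ }  = ᶜ of { α, β, δ, ε }
  |family| = 8
Iteration 4: no new sets; the family is a σ-algebra.

Therefore σ(𝒢) = { {  }, { γ }, { α, β }, { δ, ε }, { α, β, γ }, { γ, δ, ε }, { α, β, δ, ε }, Ω } (|σ(𝒢)| = 8).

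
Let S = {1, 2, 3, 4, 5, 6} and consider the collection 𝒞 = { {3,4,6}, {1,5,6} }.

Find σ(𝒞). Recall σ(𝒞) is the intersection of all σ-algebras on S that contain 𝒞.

Answer: σ(𝒞) = { ∅, {2}, {6}, {1,5}, {2,6}, {3,4}, {1,2,5}, {1,5,6}, {2,3,4}, {3,4,6}, {1,2,5,6}, {1,3,4,5}, {2,3,4,6}, {1,2,3,4,5}, {1,3,4,5,6}, S }

Derivation:
Begin from { ∅, {1,5,6}, {3,4,6}, S } (that is, 𝒞 plus ∅ and S).
Round 1. New:
  {1,2,5}  = ᶜ of {3,4,6}
  {2,3,4}  = ᶜ of {1,5,6}
  {1,3,4,5,6}  = {3,4,6} ∪ {1,5,6}
  — 7 sets.
Round 2 (4 new):
  {2}  = ᶜ of {1,3,4,5,6}
  {1,2,5,6}  = {1,2,5} ∪ {1,5,6}
  {2,3,4,6}  = {2,3,4} ∪ {3,4,6}
  {1,2,3,4,5}  = {1,2,5} ∪ {2,3,4}
  — 11 sets.
Round 3. New:
  {6}  = ᶜ of {1,2,3,4,5}
  {1,5}  = ᶜ of {2,3,4,6}
  {3,4}  = ᶜ of {1,2,5,6}
  — 14 sets.
Round 4 adds 2:
  {2,6}  = {6} ∪ {2}
  {1,3,4,5}  = {3,4} ∪ {1,5}
  — 16 sets.
Round 5: closed — nothing new.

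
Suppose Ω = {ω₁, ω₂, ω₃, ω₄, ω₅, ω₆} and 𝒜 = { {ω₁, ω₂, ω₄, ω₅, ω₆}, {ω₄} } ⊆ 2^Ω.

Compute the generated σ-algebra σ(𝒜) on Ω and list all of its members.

σ(𝒜) = { ∅, {ω₃}, {ω₄}, {ω₃, ω₄}, {ω₁, ω₂, ω₅, ω₆}, {ω₁, ω₂, ω₃, ω₅, ω₆}, {ω₁, ω₂, ω₄, ω₅, ω₆}, Ω }

Working:
Take S₀ = 𝒜 ∪ {∅, Ω} = { ∅, {ω₄}, {ω₁, ω₂, ω₄, ω₅, ω₆}, Ω }.
Round 1 (2 new):
  {ω₃}  = ᶜ of {ω₁, ω₂, ω₄, ω₅, ω₆}
  {ω₁, ω₂, ω₃, ω₅, ω₆}  = ᶜ of {ω₄}
  |family| = 6
Round 2 adds 1:
  {ω₃, ω₄}  = {ω₃} ∪ {ω₄}
  |family| = 7
Round 3. New:
  {ω₁, ω₂, ω₅, ω₆}  = ᶜ of {ω₃, ω₄}
  |family| = 8
After Round 4 the family is unchanged; done.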